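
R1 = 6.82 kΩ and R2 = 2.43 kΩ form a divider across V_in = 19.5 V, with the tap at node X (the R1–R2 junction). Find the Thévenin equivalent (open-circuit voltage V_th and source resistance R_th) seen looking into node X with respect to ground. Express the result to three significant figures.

V_th ≈ 5.12 V, R_th ≈ 1.79 kΩ

With X open, the divider is unloaded: V_th = 19.5 × 2.43/9.250 = 5.123 V.
Zeroing V_in shorts the top of R1 to ground, so R_th = R1 ‖ R2 = 1.792 kΩ.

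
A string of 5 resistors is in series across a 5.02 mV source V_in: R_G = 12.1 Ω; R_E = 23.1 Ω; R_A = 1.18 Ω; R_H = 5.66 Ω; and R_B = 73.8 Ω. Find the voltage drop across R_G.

V ≈ 0.524 mV

Total series resistance ΣR = 12.1 + 23.1 + 1.18 + 5.66 + 73.8 = 115.8 Ω.
By the voltage-divider rule, V = 5.02 × 12.10/115.8 = 0.5244 mV.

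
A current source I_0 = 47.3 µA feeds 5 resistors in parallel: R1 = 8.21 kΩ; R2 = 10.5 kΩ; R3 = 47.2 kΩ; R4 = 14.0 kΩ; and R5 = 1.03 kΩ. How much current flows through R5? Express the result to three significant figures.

Conductances: ΣG = 1/8.21 + 1/10.5 + 1/47.2 + 1/14.0 + 1/1.03 = 1.281 (1/kΩ).
R5 takes the fraction G_k/ΣG = 0.9709/1.281 = 0.7582, so I = 47.3 × 0.7582 = 35.86 µA.

I ≈ 35.9 µA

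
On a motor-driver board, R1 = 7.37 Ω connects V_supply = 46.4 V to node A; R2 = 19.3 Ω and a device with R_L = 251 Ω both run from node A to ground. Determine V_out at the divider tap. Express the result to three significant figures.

First combine the lower leg with the load: R2 ‖ R_L = 17.92 Ω.
Voltage divider with the loaded lower leg: V_out = 46.4 × 17.92/(7.37 + 17.92) = 46.4 × 0.7086 = 32.88 V.

V_out ≈ 32.9 V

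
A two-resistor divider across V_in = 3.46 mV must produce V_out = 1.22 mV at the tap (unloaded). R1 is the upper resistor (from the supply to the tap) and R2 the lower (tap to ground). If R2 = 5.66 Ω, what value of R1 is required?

R1 ≈ 10.4 Ω

Required fraction k = V_out/V_in = 0.3526.
R1 = R2·(1/k − 1) = 5.66 × 1.836 = 10.39 Ω.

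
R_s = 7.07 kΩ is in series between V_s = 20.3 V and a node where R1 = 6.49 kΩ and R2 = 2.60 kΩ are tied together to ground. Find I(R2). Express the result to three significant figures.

Parallel bank: R_p = 1/(1/6.49 + 1/2.60) = 1.856 kΩ.
V_A = 20.3 × 1.856/8.926 = 4.222 V.
I(R2) = V_A / R2 = 4.222/2.60 = 1.624 mA.

I ≈ 1.62 mA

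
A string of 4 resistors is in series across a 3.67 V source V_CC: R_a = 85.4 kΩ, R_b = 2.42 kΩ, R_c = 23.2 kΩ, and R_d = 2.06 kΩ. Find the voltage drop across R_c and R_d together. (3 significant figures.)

V ≈ 0.820 V

ΣR = 85.4 + 2.42 + 23.2 + 2.06 = 113.1 kΩ.
R_{R_c..R_d} = 23.2 + 2.06 = 25.26 kΩ.
Voltage divider: V = V_CC · (25.26 / 113.1) = 3.67 × 0.2234 = 0.8198 V.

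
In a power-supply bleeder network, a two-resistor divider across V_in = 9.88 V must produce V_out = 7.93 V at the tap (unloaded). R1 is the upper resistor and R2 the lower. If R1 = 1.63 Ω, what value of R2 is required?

V_out/V_in = R2/(R1+R2) = 0.8026.
R2 = R1 · 0.8026/(1 − 0.8026) = 6.629 Ω.

R2 ≈ 6.63 Ω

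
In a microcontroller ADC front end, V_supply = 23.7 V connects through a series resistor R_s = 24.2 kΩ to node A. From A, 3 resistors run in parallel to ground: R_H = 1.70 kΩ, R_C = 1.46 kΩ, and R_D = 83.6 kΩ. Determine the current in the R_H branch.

Combine the parallel branches: R_p = (1/1.70 + 1/1.46 + 1/83.6)⁻¹ = 0.7781 kΩ.
Node voltage V_A = V_supply · R_p/(R_s + R_p) = 23.7 × 0.03115 = 0.7383 V.
Branch current I = V_A/R_H = 0.7383/1.70 = 0.4343 mA.
(Equivalently: I_total = 0.9488 mA, then current-divider fraction G_k/ΣG = 0.4577.)

I ≈ 0.434 mA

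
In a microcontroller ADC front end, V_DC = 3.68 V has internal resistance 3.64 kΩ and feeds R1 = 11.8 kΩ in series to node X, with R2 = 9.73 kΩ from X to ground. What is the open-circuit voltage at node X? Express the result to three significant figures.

R1' = 3.64 + 11.8 = 15.44 kΩ (source resistance + R1).
Open-circuit (no load on X): V_th = V_DC · R2/(R1' + R2) = 3.68 × 9.73/(15.44 + 9.73) = 1.423 V.

V_th ≈ 1.42 V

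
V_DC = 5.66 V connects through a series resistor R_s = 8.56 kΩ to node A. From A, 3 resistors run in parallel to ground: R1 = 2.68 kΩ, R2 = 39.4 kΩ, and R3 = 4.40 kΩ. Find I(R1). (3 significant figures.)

Parallel bank: R_p = 1/(1/2.68 + 1/39.4 + 1/4.40) = 1.598 kΩ.
V_A by voltage divider: V_A = 5.66 × 1.598/(8.56 + 1.598) = 0.8904 V.
I(R1) = V_A / R1 = 0.8904/2.68 = 0.3322 mA.

I ≈ 0.332 mA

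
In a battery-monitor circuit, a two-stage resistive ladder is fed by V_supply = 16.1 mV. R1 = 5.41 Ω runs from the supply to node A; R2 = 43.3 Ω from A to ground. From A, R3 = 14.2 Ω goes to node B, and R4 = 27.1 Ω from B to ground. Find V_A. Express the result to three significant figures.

Node A sees R2 in parallel with the series input of stage 2, R3 + R4 = 41.30 Ω.
Effective lower resistance at A: R2 ‖ 41.30 = 21.14 Ω.
First divider: V_A = V_supply · 21.14/(5.41 + 21.14) = 12.82 mV.

V_A ≈ 12.8 mV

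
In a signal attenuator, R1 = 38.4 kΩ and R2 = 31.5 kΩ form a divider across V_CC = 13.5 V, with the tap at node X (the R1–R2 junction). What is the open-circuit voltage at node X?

V_th ≈ 6.08 V

Open-circuit (no load on X): V_th = V_CC · R2/(R1 + R2) = 13.5 × 31.5/(38.40 + 31.5) = 6.084 V.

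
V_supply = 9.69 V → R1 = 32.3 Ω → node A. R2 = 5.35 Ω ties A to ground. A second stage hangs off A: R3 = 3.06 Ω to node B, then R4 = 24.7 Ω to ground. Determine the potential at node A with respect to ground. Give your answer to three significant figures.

Looking into the second stage from A: R3 + R4 = 27.76 Ω appears in parallel with R2.
Effective lower resistance at A: R2 ‖ 27.76 = 4.486 Ω.
V_A = 9.69 × 4.486/(32.3 + 4.486) = 1.182 V.

V_A ≈ 1.18 V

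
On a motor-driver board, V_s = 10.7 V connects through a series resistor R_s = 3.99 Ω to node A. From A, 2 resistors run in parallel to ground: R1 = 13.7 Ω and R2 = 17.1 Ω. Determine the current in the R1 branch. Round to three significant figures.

I ≈ 0.512 A

Parallel bank: R_p = 1/(1/13.7 + 1/17.1) = 7.606 Ω.
Node voltage V_A = V_s · R_p/(R_s + R_p) = 10.7 × 0.6559 = 7.018 V.
Branch current I = V_A/R1 = 7.018/13.7 = 0.5123 A.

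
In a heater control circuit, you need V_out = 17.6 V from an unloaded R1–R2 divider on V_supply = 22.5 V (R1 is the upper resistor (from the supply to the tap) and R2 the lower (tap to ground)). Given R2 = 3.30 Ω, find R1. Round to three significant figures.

V_out/V_supply = R2/(R1+R2) = 0.7822.
Rearranging, R1 = R2·(1−k)/k = 3.30 × 0.2784 = 0.9187 Ω.

R1 ≈ 0.919 Ω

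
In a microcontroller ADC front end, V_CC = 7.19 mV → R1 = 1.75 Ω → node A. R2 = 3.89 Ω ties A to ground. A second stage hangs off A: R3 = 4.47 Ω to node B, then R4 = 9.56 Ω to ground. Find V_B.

Node A sees R2 in parallel with the series input of stage 2, R3 + R4 = 14.03 Ω.
R2 ‖ (R3+R4) = 3.046 Ω.
V_A = 7.19 × 3.046/(1.75 + 3.046) = 4.566 mV.
Then the unloaded second divider: V_B = V_A × R4/(R3+R4) = 4.566 × 0.6814 = 3.111 mV.

V_B ≈ 3.11 mV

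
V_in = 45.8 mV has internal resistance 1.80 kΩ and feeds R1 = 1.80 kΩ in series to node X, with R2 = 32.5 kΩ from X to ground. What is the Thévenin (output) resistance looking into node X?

R_th ≈ 3.24 kΩ

R1' = 1.80 + 1.80 = 3.600 kΩ (source resistance + R1).
Looking into X with the source shorted: R_th = R1'·R2/(R1'+R2) = 3.600 × 32.5/36.10 = 3.241 kΩ.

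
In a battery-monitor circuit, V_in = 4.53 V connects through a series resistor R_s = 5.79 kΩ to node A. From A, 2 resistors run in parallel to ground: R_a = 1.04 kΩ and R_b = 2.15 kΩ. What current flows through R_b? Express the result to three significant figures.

I ≈ 0.228 mA

Combine the parallel branches: R_p = (1/1.04 + 1/2.15)⁻¹ = 0.7009 kΩ.
V_A by voltage divider: V_A = 4.53 × 0.7009/(5.79 + 0.7009) = 0.4892 V.
Branch current I = V_A/R_b = 0.4892/2.15 = 0.2275 mA.
(Check via current divider: I_total = 0.6979 mA; share G_k/ΣG = 0.3260 → same result.)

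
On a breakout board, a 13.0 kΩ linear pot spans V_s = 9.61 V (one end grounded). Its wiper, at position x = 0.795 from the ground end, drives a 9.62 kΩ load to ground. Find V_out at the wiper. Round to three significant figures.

Lower segment x·R_p = 10.34 kΩ; upper segment (1−x)·R_p = 2.665 kΩ.
(x·R_p) ‖ R_L = 4.982 kΩ.
Then V_out = V_s · 4.982/(2.665 + 4.982) = 6.261 V.
(Unloaded: V_out = x·V_s = 7.64 V.)

V_out ≈ 6.26 V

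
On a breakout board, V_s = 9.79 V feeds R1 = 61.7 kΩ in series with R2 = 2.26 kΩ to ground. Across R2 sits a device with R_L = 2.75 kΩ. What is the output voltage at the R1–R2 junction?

R2 ‖ R_L = (2.26 × 2.75)/(2.26 + 2.75) = 1.241 kΩ.
Then V_out = V_s · R2'/(R1 + R2') = 9.79 × 1.241/62.94 = 0.1930 V.

V_out ≈ 0.193 V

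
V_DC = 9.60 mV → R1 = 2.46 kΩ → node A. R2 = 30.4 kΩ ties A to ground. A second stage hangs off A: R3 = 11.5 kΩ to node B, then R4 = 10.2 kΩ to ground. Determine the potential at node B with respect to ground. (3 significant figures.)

Node A sees R2 in parallel with the series input of stage 2, R3 + R4 = 21.70 kΩ.
R2 ‖ (R3+R4) = 12.66 kΩ.
First divider: V_A = V_DC · 12.66/(2.46 + 12.66) = 8.038 mV.
Stage 2 is unloaded, so V_B = V_A · R4/(R3+R4) = 8.038 × 10.2/21.70 = 3.778 mV.

V_B ≈ 3.78 mV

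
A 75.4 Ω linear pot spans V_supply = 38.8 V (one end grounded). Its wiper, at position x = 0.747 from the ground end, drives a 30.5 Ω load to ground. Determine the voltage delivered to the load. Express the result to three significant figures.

V_out ≈ 19.8 V

The pot divides into 19.08 Ω above the wiper and 56.32 Ω below.
Lower segment in parallel with the load: 56.32 ‖ 30.5 = 19.79 Ω.
Then V_out = V_supply · 19.79/(19.08 + 19.79) = 19.75 V.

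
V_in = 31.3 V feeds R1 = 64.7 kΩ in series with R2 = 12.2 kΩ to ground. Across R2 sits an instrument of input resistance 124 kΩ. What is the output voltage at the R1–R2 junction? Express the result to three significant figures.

V_out ≈ 4.59 V

First combine the lower leg with the load: R2 ‖ R_L = 11.11 kΩ.
Now apply the divider: V_out = 31.3 × 0.1465 = 4.586 V.
(Unloaded it would be 4.97 V; the load pulls it down.)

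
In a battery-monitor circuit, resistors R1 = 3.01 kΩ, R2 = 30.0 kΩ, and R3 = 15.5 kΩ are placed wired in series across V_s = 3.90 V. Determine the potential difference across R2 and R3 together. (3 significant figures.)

Total series resistance ΣR = 3.01 + 30.0 + 15.5 = 48.51 kΩ.
R_{R2..R3} = 30.0 + 15.5 = 45.50 kΩ.
Voltage divider: V = V_s · (45.50 / 48.51) = 3.90 × 0.9380 = 3.658 V.

V ≈ 3.66 V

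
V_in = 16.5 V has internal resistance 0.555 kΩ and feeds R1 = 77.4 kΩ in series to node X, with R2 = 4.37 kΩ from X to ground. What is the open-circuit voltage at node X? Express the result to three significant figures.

V_th ≈ 0.876 V

R1' = 0.555 + 77.4 = 77.96 kΩ (source resistance + R1).
V_th is the unloaded tap voltage: V_in · R2/(R1'+R2) = 16.5 × 0.05308 = 0.8759 V.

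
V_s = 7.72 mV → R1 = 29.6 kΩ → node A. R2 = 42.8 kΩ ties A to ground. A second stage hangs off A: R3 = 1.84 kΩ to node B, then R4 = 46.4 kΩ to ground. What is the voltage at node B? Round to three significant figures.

Looking into the second stage from A: R3 + R4 = 48.24 kΩ appears in parallel with R2.
R2 ‖ (R3+R4) = 22.68 kΩ.
V_A = 7.72 × 22.68/(29.6 + 22.68) = 3.349 mV.
Stage 2 is unloaded, so V_B = V_A · R4/(R3+R4) = 3.349 × 46.4/48.24 = 3.221 mV.

V_B ≈ 3.22 mV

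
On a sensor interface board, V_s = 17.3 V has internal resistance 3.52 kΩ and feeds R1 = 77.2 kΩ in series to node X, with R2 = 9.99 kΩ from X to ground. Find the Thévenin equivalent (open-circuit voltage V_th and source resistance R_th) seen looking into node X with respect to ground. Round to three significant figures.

R1' = 3.52 + 77.2 = 80.72 kΩ (source resistance + R1).
V_th is the unloaded tap voltage: V_s · R2/(R1'+R2) = 17.3 × 0.1101 = 1.905 V.
With V_s suppressed (replaced by a short), R_th = R1' ‖ R2 = (80.72 × 9.99)/(80.72 + 9.99) = 8.890 kΩ.

V_th ≈ 1.91 V, R_th ≈ 8.89 kΩ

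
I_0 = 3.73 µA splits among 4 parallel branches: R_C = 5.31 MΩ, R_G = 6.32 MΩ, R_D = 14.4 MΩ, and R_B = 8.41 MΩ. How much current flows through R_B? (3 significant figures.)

I ≈ 0.829 µA

Total conductance ΣG = 1/5.31 + 1/6.32 + 1/14.4 + 1/8.41 = 0.5349 (units of 1/MΩ).
By the current-divider rule, I = I_0 · G_k/ΣG = 3.73 × 0.2223 = 0.8292 µA.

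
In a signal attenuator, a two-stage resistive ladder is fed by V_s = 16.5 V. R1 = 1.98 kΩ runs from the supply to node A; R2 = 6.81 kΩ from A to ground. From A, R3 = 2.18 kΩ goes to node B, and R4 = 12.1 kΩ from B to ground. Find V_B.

V_B ≈ 9.78 V

The second stage (R3 + R4 = 14.28 kΩ) loads node A in parallel with R2.
R2 ‖ (R3+R4) = 4.611 kΩ.
So V_A = 16.5 × 0.6996 = 11.54 V.
V_B = V_A × 0.8473 = 9.781 V.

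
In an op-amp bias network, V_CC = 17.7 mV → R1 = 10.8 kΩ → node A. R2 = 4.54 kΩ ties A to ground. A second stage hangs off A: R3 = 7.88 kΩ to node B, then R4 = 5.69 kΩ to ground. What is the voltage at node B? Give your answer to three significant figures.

V_B ≈ 1.78 mV

Looking into the second stage from A: R3 + R4 = 13.57 kΩ appears in parallel with R2.
R2 ‖ (R3+R4) = 3.402 kΩ.
So V_A = 17.7 × 0.2395 = 4.240 mV.
Stage 2 is unloaded, so V_B = V_A · R4/(R3+R4) = 4.240 × 5.69/13.57 = 1.778 mV.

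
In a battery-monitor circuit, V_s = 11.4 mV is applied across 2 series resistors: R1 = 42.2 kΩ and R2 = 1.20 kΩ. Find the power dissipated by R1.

ΣR = 43.40 kΩ → I = 11.4/43.40 = 0.2627 µA.
P = I²R = 0.06900 × 42.2 = 2.912 nW.

P ≈ 2.91 nW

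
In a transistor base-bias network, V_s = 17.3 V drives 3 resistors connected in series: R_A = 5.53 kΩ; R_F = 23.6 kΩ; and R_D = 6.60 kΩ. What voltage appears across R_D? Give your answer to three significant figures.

Total series resistance ΣR = 5.53 + 23.6 + 6.60 = 35.73 kΩ.
V = V_s · R/ΣR = 17.3 × 0.1847 = 3.196 V.

V ≈ 3.20 V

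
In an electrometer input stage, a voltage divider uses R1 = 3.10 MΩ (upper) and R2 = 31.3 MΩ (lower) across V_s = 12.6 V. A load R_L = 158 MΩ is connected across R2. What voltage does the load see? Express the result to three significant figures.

The load sits in parallel with R2, giving an effective lower resistance R2' = R2·R_L/(R2+R_L) = 26.12 MΩ.
Now apply the divider: V_out = 12.6 × 0.8939 = 11.26 V.
(Unloaded it would be 11.5 V; the load pulls it down.)

V_out ≈ 11.3 V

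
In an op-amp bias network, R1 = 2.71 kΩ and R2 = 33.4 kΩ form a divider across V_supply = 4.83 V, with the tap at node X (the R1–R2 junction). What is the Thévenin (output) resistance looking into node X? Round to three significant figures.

R_th ≈ 2.51 kΩ

With V_supply suppressed (replaced by a short), R_th = R1 ‖ R2 = (2.710 × 33.4)/(2.710 + 33.4) = 2.507 kΩ.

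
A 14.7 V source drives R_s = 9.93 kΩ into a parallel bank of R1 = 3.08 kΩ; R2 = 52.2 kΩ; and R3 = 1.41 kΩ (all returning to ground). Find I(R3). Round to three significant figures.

I ≈ 0.910 mA

Parallel bank: R_p = 1/(1/3.08 + 1/52.2 + 1/1.41) = 0.9496 kΩ.
Node voltage V_A = V_s · R_p/(R_s + R_p) = 14.7 × 0.08728 = 1.283 V.
Branch current I = V_A/R3 = 1.283/1.41 = 0.9100 mA.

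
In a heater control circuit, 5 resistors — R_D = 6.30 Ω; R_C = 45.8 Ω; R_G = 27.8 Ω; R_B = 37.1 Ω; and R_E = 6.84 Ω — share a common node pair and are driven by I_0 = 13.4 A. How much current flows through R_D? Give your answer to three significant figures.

I ≈ 5.46 A

Conductances: ΣG = 1/6.30 + 1/45.8 + 1/27.8 + 1/37.1 + 1/6.84 = 0.3897 (1/Ω).
Current divider: I(R_D) = I_0 · G_k/ΣG = 13.4 × (0.1587/0.3897) = 13.4 × 0.4073 = 5.458 A.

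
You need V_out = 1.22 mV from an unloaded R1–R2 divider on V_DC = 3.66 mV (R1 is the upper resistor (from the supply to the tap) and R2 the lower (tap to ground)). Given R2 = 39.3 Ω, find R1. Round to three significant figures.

R1 ≈ 78.6 Ω

The divider ratio is R2/(R1+R2) = 1.22/3.66 = 0.3333.
R1 = R2·(1/k − 1) = 39.3 × 2.000 = 78.60 Ω.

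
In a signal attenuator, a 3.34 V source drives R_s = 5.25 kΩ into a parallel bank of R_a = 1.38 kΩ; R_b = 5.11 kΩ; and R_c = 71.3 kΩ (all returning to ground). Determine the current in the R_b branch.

I ≈ 0.111 mA

Combine the parallel branches: R_p = (1/1.38 + 1/5.11 + 1/71.3)⁻¹ = 1.070 kΩ.
V_A by voltage divider: V_A = 3.34 × 1.070/(5.25 + 1.070) = 0.5656 V.
Branch current I = V_A/R_b = 0.5656/5.11 = 0.1107 mA.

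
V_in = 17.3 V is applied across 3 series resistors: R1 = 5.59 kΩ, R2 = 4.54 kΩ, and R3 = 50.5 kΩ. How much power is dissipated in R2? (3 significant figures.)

ΣR = 60.63 kΩ → I = 17.3/60.63 = 0.2853 mA.
V(R2) = I·R = 1.295 V; P = V·I = 1.295 × 0.2853 = 0.3696 mW.

P ≈ 0.370 mW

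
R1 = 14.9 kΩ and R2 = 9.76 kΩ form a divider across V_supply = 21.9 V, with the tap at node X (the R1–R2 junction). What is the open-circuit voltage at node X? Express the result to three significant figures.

Open-circuit (no load on X): V_th = V_supply · R2/(R1 + R2) = 21.9 × 9.76/(14.90 + 9.76) = 8.668 V.

V_th ≈ 8.67 V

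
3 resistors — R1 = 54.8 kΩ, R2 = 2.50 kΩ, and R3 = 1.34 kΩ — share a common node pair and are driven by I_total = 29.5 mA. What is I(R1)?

I ≈ 0.462 mA

ΣG = 1/54.8 + 1/2.50 + 1/1.34 = 1.165.
By the current-divider rule, I = I_total · G_k/ΣG = 29.5 × 0.01567 = 0.4623 mA.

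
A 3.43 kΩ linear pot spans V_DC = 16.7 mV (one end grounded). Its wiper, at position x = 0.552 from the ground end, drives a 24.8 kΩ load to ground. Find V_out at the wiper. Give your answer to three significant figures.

V_out ≈ 8.91 mV

Lower segment x·R_p = 1.893 kΩ; upper segment (1−x)·R_p = 1.537 kΩ.
Lower segment in parallel with the load: 1.893 ‖ 24.8 = 1.759 kΩ.
Loaded-divider output: V_out = 16.7 × 0.5337 = 8.914 mV.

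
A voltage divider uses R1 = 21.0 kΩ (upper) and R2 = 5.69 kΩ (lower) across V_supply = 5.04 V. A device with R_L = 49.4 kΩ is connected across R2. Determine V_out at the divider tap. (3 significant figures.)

V_out ≈ 0.985 V

First combine the lower leg with the load: R2 ‖ R_L = 5.102 kΩ.
Then V_out = V_supply · R2'/(R1 + R2') = 5.04 × 5.102/26.10 = 0.9852 V.
(Unloaded it would be 1.07 V; the load pulls it down.)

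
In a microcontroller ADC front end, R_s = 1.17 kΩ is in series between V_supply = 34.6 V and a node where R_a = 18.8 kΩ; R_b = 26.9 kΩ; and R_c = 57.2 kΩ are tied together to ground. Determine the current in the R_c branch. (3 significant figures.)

I ≈ 0.537 mA

Parallel bank: R_p = 1/(1/18.8 + 1/26.9 + 1/57.2) = 9.272 kΩ.
V_A by voltage divider: V_A = 34.6 × 9.272/(1.17 + 9.272) = 30.72 V.
Branch current I = V_A/R_c = 30.72/57.2 = 0.5371 mA.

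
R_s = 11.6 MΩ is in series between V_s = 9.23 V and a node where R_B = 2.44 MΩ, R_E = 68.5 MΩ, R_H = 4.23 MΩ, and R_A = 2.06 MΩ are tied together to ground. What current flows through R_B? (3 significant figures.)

Parallel bank: R_p = 1/(1/2.44 + 1/68.5 + 1/4.23 + 1/2.06) = 0.8724 MΩ.
Node voltage V_A = V_s · R_p/(R_s + R_p) = 9.23 × 0.06995 = 0.6456 V.
I(R_B) = V_A / R_B = 0.6456/2.44 = 0.2646 µA.
(Equivalently: I_total = 0.7400 µA, then current-divider fraction G_k/ΣG = 0.3575.)

I ≈ 0.265 µA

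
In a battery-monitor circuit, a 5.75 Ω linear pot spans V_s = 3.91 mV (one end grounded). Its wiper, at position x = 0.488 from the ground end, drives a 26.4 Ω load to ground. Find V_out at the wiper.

V_out ≈ 1.81 mV

Split the track: R_lower = x·R_p = 2.806 Ω, R_upper = (1−x)·R_p = 2.944 Ω.
Lower segment in parallel with the load: 2.806 ‖ 26.4 = 2.536 Ω.
Loaded-divider output: V_out = 3.91 × 0.4628 = 1.810 mV.
(Unloaded: V_out = x·V_s = 1.91 mV.)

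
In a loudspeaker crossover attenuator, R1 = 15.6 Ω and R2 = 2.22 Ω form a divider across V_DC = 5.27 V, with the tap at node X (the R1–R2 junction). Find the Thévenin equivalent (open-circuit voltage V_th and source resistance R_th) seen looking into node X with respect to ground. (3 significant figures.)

Open-circuit (no load on X): V_th = V_DC · R2/(R1 + R2) = 5.27 × 2.22/(15.60 + 2.22) = 0.6565 V.
With V_DC suppressed (replaced by a short), R_th = R1 ‖ R2 = (15.60 × 2.22)/(15.60 + 2.22) = 1.943 Ω.

V_th ≈ 0.657 V, R_th ≈ 1.94 Ω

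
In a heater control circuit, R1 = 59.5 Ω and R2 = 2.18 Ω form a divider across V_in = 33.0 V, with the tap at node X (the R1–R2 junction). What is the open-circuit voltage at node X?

V_th ≈ 1.17 V

Open-circuit (no load on X): V_th = V_in · R2/(R1 + R2) = 33.0 × 2.18/(59.50 + 2.18) = 1.166 V.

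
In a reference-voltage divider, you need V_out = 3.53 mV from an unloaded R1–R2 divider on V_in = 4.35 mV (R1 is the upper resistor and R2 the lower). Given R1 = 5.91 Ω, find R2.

Required fraction k = V_out/V_in = 0.8115.
So R2 = R1 · V_out/(V_in − V_out) = 5.91 × 3.53/(4.35 − 3.53) = 5.91 × 4.305 = 25.44 Ω.

R2 ≈ 25.4 Ω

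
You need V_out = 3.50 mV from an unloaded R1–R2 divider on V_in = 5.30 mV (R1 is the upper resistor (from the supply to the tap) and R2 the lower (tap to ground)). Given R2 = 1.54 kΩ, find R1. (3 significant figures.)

R1 ≈ 0.792 kΩ

Required fraction k = V_out/V_in = 0.6604.
Rearranging, R1 = R2·(1−k)/k = 1.54 × 0.5143 = 0.7920 kΩ.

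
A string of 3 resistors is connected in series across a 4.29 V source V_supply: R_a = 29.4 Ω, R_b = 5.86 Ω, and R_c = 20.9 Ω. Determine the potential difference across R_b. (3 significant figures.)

V ≈ 0.448 V

ΣR = 29.4 + 5.86 + 20.9 = 56.16 Ω.
V = V_supply · R/ΣR = 4.29 × 0.1043 = 0.4476 V.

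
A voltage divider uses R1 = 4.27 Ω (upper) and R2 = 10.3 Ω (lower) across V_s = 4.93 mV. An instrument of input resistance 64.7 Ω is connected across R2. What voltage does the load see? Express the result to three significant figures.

First combine the lower leg with the load: R2 ‖ R_L = 8.885 Ω.
Then V_out = V_s · R2'/(R1 + R2') = 4.93 × 8.885/13.16 = 3.330 mV.
(Unloaded it would be 3.49 mV; the load pulls it down.)

V_out ≈ 3.33 mV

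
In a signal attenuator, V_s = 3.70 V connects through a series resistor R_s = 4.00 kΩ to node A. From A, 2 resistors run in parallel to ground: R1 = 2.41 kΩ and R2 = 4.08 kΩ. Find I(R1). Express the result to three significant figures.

Combine the parallel branches: R_p = (1/2.41 + 1/4.08)⁻¹ = 1.515 kΩ.
V_A = 3.70 × 1.515/5.515 = 1.016 V.
I(R1) = V_A / R1 = 1.016/2.41 = 0.4218 mA.

I ≈ 0.422 mA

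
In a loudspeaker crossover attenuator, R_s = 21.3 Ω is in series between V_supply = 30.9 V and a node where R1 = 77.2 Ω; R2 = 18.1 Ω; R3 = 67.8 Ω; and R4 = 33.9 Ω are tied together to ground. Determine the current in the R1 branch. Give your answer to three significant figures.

I ≈ 0.118 A

Equivalent of the parallel group: R_p = 8.893 Ω.
Node voltage V_A = V_supply · R_p/(R_s + R_p) = 30.9 × 0.2945 = 9.101 V.
Branch current I = V_A/R1 = 9.101/77.2 = 0.1179 A.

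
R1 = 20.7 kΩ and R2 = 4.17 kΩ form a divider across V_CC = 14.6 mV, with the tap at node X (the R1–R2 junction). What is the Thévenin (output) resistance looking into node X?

Zeroing V_CC shorts the top of R1 to ground, so R_th = R1 ‖ R2 = 3.471 kΩ.

R_th ≈ 3.47 kΩ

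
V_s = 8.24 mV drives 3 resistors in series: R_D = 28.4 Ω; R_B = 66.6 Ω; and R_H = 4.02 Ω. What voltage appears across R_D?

ΣR = 28.4 + 66.6 + 4.02 = 99.02 Ω.
By the voltage-divider rule, V = 8.24 × 28.40/99.02 = 2.363 mV.

V ≈ 2.36 mV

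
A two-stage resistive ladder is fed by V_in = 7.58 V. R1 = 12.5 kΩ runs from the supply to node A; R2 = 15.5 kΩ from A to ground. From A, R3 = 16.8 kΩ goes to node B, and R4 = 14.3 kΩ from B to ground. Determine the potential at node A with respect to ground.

V_A ≈ 3.43 V

The second stage (R3 + R4 = 31.10 kΩ) loads node A in parallel with R2.
R2 ‖ (R3+R4) = 10.34 kΩ.
First divider: V_A = V_in · 10.34/(12.5 + 10.34) = 3.432 V.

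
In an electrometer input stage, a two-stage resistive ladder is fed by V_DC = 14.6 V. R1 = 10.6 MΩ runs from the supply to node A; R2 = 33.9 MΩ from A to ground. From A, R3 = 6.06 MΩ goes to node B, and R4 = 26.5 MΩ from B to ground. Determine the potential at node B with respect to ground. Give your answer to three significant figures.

V_B ≈ 7.25 V

The second stage (R3 + R4 = 32.56 MΩ) loads node A in parallel with R2.
R2 ‖ (R3+R4) = 16.61 MΩ.
So V_A = 14.6 × 0.6104 = 8.912 V.
V_B = V_A × 0.8139 = 7.253 V.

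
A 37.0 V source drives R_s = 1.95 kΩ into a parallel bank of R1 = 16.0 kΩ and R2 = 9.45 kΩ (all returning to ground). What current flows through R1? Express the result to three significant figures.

I ≈ 1.74 mA

Parallel bank: R_p = 1/(1/16.0 + 1/9.45) = 5.941 kΩ.
V_A by voltage divider: V_A = 37.0 × 5.941/(1.95 + 5.941) = 27.86 V.
I(R1) = V_A / R1 = 27.86/16.0 = 1.741 mA.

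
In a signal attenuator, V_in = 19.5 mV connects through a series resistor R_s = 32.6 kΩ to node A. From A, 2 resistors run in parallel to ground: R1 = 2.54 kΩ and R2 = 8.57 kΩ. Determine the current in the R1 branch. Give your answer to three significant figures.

Combine the parallel branches: R_p = (1/2.54 + 1/8.57)⁻¹ = 1.959 kΩ.
V_A by voltage divider: V_A = 19.5 × 1.959/(32.6 + 1.959) = 1.106 mV.
Branch current I = V_A/R1 = 1.106/2.54 = 0.4352 µA.
(Equivalently: I_total = 0.5642 µA, then current-divider fraction G_k/ΣG = 0.7714.)

I ≈ 0.435 µA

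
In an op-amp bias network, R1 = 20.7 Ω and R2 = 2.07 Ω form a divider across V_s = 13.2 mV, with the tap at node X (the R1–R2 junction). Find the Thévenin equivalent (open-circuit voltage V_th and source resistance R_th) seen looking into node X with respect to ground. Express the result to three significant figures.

Open-circuit (no load on X): V_th = V_s · R2/(R1 + R2) = 13.2 × 2.07/(20.70 + 2.07) = 1.200 mV.
Looking into X with the source shorted: R_th = R1·R2/(R1+R2) = 20.70 × 2.07/22.77 = 1.882 Ω.

V_th ≈ 1.20 mV, R_th ≈ 1.88 Ω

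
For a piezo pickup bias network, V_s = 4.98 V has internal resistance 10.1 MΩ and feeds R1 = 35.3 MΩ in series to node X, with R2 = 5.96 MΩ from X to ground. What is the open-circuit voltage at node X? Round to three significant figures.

V_th ≈ 0.578 V

R1' = 10.1 + 35.3 = 45.40 MΩ (source resistance + R1).
With X open, the divider is unloaded: V_th = 4.98 × 5.96/51.36 = 0.5779 V.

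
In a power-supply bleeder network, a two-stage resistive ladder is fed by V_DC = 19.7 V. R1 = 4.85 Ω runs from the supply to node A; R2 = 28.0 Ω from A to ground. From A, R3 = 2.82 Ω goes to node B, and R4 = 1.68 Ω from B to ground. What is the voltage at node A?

V_A ≈ 8.75 V

Node A sees R2 in parallel with the series input of stage 2, R3 + R4 = 4.500 Ω.
Effective lower resistance at A: R2 ‖ 4.500 = 3.877 Ω.
So V_A = 19.7 × 0.4442 = 8.752 V.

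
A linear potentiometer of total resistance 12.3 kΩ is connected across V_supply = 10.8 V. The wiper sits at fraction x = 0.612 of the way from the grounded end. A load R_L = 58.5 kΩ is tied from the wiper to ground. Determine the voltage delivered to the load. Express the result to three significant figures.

Split the track: R_lower = x·R_p = 7.528 kΩ, R_upper = (1−x)·R_p = 4.772 kΩ.
Lower segment in parallel with the load: 7.528 ‖ 58.5 = 6.669 kΩ.
Then V_out = V_supply · 6.669/(4.772 + 6.669) = 6.295 V.
(Unloaded: V_out = x·V_supply = 6.61 V.)

V_out ≈ 6.30 V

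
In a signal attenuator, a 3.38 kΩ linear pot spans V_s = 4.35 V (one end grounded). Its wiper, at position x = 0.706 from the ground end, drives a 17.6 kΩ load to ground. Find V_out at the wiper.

Split the track: R_lower = x·R_p = 2.386 kΩ, R_upper = (1−x)·R_p = 0.9937 kΩ.
(x·R_p) ‖ R_L = 2.101 kΩ.
V_out = 4.35 × 2.101/(0.9937 + 2.101) = 2.953 V.
(Unloaded: V_out = x·V_s = 3.07 V.)

V_out ≈ 2.95 V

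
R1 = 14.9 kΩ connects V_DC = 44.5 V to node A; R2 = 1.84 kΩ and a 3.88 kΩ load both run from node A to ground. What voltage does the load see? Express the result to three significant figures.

The load sits in parallel with R2, giving an effective lower resistance R2' = R2·R_L/(R2+R_L) = 1.248 kΩ.
Voltage divider with the loaded lower leg: V_out = 44.5 × 1.248/(14.9 + 1.248) = 44.5 × 0.07729 = 3.439 V.

V_out ≈ 3.44 V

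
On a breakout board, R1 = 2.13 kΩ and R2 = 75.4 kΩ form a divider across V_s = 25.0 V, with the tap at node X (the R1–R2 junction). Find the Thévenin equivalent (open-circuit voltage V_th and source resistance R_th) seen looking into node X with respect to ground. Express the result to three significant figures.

V_th ≈ 24.3 V, R_th ≈ 2.07 kΩ

With X open, the divider is unloaded: V_th = 25.0 × 75.4/77.53 = 24.31 V.
Zeroing V_s shorts the top of R1 to ground, so R_th = R1 ‖ R2 = 2.071 kΩ.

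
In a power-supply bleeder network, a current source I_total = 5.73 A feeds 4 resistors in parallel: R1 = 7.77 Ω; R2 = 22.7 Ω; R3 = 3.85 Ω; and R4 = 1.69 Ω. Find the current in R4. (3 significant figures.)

I ≈ 3.31 A

Conductances: ΣG = 1/7.77 + 1/22.7 + 1/3.85 + 1/1.69 = 1.024 (1/Ω).
R4 takes the fraction G_k/ΣG = 0.5917/1.024 = 0.5777, so I = 5.73 × 0.5777 = 3.310 A.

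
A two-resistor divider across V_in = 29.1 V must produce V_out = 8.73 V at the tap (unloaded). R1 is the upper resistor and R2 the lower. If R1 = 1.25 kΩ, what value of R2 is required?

V_out/V_in = R2/(R1+R2) = 0.3000.
So R2 = R1 · V_out/(V_in − V_out) = 1.25 × 8.73/(29.1 − 8.73) = 1.25 × 0.4286 = 0.5357 kΩ.

R2 ≈ 0.536 kΩ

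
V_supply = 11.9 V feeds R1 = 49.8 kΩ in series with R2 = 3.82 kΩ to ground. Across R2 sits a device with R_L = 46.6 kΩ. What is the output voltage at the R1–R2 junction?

The load sits in parallel with R2, giving an effective lower resistance R2' = R2·R_L/(R2+R_L) = 3.531 kΩ.
Then V_out = V_supply · R2'/(R1 + R2') = 11.9 × 3.531/53.33 = 0.7878 V.

V_out ≈ 0.788 V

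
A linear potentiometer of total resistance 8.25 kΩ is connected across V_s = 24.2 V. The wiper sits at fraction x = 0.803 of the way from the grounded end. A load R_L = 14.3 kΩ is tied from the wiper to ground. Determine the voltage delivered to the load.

Split the track: R_lower = x·R_p = 6.625 kΩ, R_upper = (1−x)·R_p = 1.625 kΩ.
(x·R_p) ‖ R_L = 4.527 kΩ.
V_out = 24.2 × 4.527/(1.625 + 4.527) = 17.81 V.

V_out ≈ 17.8 V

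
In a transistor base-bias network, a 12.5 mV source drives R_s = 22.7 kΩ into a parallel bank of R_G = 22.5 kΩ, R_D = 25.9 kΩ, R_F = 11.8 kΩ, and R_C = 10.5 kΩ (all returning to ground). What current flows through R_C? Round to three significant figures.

I ≈ 0.171 µA

Parallel bank: R_p = 1/(1/22.5 + 1/25.9 + 1/11.8 + 1/10.5) = 3.802 kΩ.
V_A by voltage divider: V_A = 12.5 × 3.802/(22.7 + 3.802) = 1.793 mV.
Branch current I = V_A/R_C = 1.793/10.5 = 0.1708 µA.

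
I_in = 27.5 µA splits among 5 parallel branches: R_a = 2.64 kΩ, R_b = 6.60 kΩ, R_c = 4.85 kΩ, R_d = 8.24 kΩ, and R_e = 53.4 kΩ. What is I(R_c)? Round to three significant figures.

I ≈ 6.47 µA

ΣG = 1/2.64 + 1/6.60 + 1/4.85 + 1/8.24 + 1/53.4 = 0.8766.
R_c takes the fraction G_k/ΣG = 0.2062/0.8766 = 0.2352, so I = 27.5 × 0.2352 = 6.468 µA.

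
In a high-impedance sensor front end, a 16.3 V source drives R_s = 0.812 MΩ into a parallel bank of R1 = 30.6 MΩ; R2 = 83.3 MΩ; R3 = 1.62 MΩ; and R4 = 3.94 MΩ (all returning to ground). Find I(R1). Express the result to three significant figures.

I ≈ 0.306 µA

Equivalent of the parallel group: R_p = 1.092 MΩ.
V_A = 16.3 × 1.092/1.904 = 9.348 V.
I(R1) = V_A / R1 = 9.348/30.6 = 0.3055 µA.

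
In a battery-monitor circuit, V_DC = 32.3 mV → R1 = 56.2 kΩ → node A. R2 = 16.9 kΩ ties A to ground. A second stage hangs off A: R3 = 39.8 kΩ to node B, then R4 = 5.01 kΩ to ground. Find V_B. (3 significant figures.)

The second stage (R3 + R4 = 44.81 kΩ) loads node A in parallel with R2.
Effective lower resistance at A: R2 ‖ 44.81 = 12.27 kΩ.
First divider: V_A = V_DC · 12.27/(56.2 + 12.27) = 5.789 mV.
Stage 2 is unloaded, so V_B = V_A · R4/(R3+R4) = 5.789 × 5.01/44.81 = 0.6472 mV.

V_B ≈ 0.647 mV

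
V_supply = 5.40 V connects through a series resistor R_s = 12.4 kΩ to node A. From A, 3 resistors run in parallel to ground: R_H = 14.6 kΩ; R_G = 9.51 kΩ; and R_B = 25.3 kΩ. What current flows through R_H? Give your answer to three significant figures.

Equivalent of the parallel group: R_p = 4.691 kΩ.
V_A = 5.40 × 4.691/17.09 = 1.482 V.
Branch current I = V_A/R_H = 1.482/14.6 = 0.1015 mA.

I ≈ 0.102 mA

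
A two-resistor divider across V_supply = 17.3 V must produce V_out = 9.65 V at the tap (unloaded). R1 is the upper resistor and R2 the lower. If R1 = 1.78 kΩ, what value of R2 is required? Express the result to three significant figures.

R2 ≈ 2.25 kΩ

Required fraction k = V_out/V_supply = 0.5578.
Rearranging, R2 = R1·k/(1−k) = 1.78 × 1.261 = 2.245 kΩ.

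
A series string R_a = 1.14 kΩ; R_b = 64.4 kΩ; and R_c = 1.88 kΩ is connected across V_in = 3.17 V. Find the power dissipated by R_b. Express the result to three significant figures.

P ≈ 0.142 mW

ΣR = 67.42 kΩ → I = 3.17/67.42 = 0.04702 mA.
V(R_b) = I·R = 3.028 V; P = V·I = 3.028 × 0.04702 = 0.1424 mW.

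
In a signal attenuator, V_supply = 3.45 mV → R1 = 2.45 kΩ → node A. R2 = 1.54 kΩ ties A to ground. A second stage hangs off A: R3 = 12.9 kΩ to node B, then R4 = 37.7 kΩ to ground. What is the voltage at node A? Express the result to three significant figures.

V_A ≈ 1.31 mV

Node A sees R2 in parallel with the series input of stage 2, R3 + R4 = 50.60 kΩ.
R2 ‖ (R3+R4) = 1.495 kΩ.
First divider: V_A = V_supply · 1.495/(2.45 + 1.495) = 1.307 mV.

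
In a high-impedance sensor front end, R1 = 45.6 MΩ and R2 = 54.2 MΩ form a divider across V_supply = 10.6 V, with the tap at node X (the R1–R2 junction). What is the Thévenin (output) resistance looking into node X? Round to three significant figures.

With V_supply suppressed (replaced by a short), R_th = R1 ‖ R2 = (45.60 × 54.2)/(45.60 + 54.2) = 24.76 MΩ.

R_th ≈ 24.8 MΩ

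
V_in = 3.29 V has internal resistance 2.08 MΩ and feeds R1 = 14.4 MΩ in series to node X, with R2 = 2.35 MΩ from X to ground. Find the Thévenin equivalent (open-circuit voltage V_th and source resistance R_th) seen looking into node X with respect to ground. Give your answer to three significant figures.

R1' = 2.08 + 14.4 = 16.48 MΩ (source resistance + R1).
V_th is the unloaded tap voltage: V_in · R2/(R1'+R2) = 3.29 × 0.1248 = 0.4106 V.
Zeroing V_in shorts the top of R1' to ground, so R_th = R1' ‖ R2 = 2.057 MΩ.

V_th ≈ 0.411 V, R_th ≈ 2.06 MΩ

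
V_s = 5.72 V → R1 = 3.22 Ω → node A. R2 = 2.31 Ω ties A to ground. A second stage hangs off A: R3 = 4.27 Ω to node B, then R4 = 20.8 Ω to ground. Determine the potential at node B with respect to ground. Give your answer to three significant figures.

V_B ≈ 1.88 V

Node A sees R2 in parallel with the series input of stage 2, R3 + R4 = 25.07 Ω.
R2 ‖ (R3+R4) = 2.115 Ω.
V_A = 5.72 × 2.115/(3.22 + 2.115) = 2.268 V.
Stage 2 is unloaded, so V_B = V_A · R4/(R3+R4) = 2.268 × 20.8/25.07 = 1.881 V.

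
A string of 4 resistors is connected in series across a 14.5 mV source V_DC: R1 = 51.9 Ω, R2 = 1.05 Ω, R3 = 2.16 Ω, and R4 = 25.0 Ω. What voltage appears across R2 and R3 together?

V ≈ 0.581 mV

Total series resistance ΣR = 51.9 + 1.05 + 2.16 + 25.0 = 80.11 Ω.
R_{R2..R3} = 1.05 + 2.16 = 3.210 Ω.
By the voltage-divider rule, V = 14.5 × 3.210/80.11 = 0.5810 mV.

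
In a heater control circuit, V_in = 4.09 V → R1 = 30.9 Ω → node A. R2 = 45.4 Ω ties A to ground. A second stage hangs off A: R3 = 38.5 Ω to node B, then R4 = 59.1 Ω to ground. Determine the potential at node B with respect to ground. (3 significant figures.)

V_B ≈ 1.24 V

The second stage (R3 + R4 = 97.60 Ω) loads node A in parallel with R2.
Effective lower resistance at A: R2 ‖ 97.60 = 30.99 Ω.
V_A = 4.09 × 30.99/(30.9 + 30.99) = 2.048 V.
Stage 2 is unloaded, so V_B = V_A · R4/(R3+R4) = 2.048 × 59.1/97.60 = 1.240 V.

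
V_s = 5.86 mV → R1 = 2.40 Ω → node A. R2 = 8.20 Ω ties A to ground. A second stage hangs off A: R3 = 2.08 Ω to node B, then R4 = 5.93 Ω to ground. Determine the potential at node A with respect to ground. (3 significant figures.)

V_A ≈ 3.68 mV

The second stage (R3 + R4 = 8.010 Ω) loads node A in parallel with R2.
R2 ‖ (R3+R4) = 4.052 Ω.
First divider: V_A = V_s · 4.052/(2.40 + 4.052) = 3.680 mV.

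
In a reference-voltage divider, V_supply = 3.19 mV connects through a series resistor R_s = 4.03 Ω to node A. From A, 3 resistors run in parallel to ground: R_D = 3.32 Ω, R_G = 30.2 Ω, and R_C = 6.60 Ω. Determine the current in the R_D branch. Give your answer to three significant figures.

I ≈ 0.325 mA

Equivalent of the parallel group: R_p = 2.058 Ω.
V_A by voltage divider: V_A = 3.19 × 2.058/(4.03 + 2.058) = 1.078 mV.
I(R_D) = V_A / R_D = 1.078/3.32 = 0.3248 mA.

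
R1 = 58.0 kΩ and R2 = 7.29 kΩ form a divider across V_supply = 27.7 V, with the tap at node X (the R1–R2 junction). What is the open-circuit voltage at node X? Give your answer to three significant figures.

With X open, the divider is unloaded: V_th = 27.7 × 7.29/65.29 = 3.093 V.

V_th ≈ 3.09 V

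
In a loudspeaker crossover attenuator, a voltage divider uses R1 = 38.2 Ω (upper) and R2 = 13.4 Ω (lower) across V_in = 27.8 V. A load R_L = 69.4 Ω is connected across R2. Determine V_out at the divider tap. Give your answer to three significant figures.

The load sits in parallel with R2, giving an effective lower resistance R2' = R2·R_L/(R2+R_L) = 11.23 Ω.
Now apply the divider: V_out = 27.8 × 0.2272 = 6.316 V.

V_out ≈ 6.32 V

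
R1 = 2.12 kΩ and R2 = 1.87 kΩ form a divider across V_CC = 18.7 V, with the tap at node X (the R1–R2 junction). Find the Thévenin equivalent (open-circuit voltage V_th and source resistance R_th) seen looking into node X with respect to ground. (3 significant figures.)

With X open, the divider is unloaded: V_th = 18.7 × 1.87/3.990 = 8.764 V.
Zeroing V_CC shorts the top of R1 to ground, so R_th = R1 ‖ R2 = 0.9936 kΩ.

V_th ≈ 8.76 V, R_th ≈ 0.994 kΩ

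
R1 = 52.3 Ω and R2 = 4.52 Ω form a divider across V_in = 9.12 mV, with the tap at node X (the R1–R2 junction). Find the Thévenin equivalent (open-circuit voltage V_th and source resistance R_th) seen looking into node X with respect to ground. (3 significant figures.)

V_th ≈ 0.725 mV, R_th ≈ 4.16 Ω

With X open, the divider is unloaded: V_th = 9.12 × 4.52/56.82 = 0.7255 mV.
Zeroing V_in shorts the top of R1 to ground, so R_th = R1 ‖ R2 = 4.160 Ω.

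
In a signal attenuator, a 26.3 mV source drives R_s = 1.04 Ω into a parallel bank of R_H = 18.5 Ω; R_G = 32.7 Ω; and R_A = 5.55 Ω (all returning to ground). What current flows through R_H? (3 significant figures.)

Parallel bank: R_p = 1/(1/18.5 + 1/32.7 + 1/5.55) = 3.776 Ω.
Node voltage V_A = V_CC · R_p/(R_s + R_p) = 26.3 × 0.7841 = 20.62 mV.
I(R_H) = V_A / R_H = 20.62/18.5 = 1.115 mA.
(Equivalently: I_total = 5.461 mA, then current-divider fraction G_k/ΣG = 0.2041.)

I ≈ 1.11 mA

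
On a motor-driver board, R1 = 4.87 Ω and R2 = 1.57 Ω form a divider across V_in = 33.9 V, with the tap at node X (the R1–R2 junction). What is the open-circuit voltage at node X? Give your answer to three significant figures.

Open-circuit (no load on X): V_th = V_in · R2/(R1 + R2) = 33.9 × 1.57/(4.870 + 1.57) = 8.264 V.

V_th ≈ 8.26 V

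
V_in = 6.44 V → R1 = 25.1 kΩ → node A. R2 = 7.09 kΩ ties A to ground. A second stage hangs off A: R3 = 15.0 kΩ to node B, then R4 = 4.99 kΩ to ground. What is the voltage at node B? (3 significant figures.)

Node A sees R2 in parallel with the series input of stage 2, R3 + R4 = 19.99 kΩ.
Effective lower resistance at A: R2 ‖ 19.99 = 5.234 kΩ.
V_A = 6.44 × 5.234/(25.1 + 5.234) = 1.111 V.
V_B = V_A × 0.2496 = 0.2774 V.

V_B ≈ 0.277 V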